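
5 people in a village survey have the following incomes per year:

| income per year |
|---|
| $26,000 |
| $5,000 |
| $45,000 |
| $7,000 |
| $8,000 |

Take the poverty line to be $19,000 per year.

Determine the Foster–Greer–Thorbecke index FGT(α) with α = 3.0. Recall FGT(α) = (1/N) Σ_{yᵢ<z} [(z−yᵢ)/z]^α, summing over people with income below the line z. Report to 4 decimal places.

0.1692

Below the line: $5,000, $7,000, $8,000 (q = 3 of N = 5).
Normalized shortfalls: (19000−5000)/19000 = 0.7368; (19000−7000)/19000 = 0.6316; (19000−8000)/19000 = 0.5789.
Raised to α = 3.0: 0.40006; 0.25193; 0.19405.
Sum = 0.846042; FGT(3.0) = 0.846042 / 5 = 0.1692.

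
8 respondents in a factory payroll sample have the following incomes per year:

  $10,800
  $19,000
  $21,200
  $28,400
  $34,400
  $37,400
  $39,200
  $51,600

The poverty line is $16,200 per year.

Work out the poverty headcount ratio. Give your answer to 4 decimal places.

1 of the 8 respondents have income below $16,200.
H = 1/8 = 0.1250.

0.1250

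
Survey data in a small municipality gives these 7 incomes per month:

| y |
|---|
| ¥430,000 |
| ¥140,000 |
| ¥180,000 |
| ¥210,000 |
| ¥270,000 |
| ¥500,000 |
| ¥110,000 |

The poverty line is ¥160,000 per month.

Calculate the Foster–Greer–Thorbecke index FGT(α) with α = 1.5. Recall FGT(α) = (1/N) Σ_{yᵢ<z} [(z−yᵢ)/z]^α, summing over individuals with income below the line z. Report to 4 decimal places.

Incomes under z: ¥110,000, ¥140,000 (q = 2 of N = 7).
Relative gaps: (160000−110000)/160000 = 0.3125; (160000−140000)/160000 = 0.1250.
Raised to α = 1.5: 0.17469; 0.04419.
Sum = 0.218887; FGT(1.5) = 0.218887 / 7 = 0.0313.

0.0313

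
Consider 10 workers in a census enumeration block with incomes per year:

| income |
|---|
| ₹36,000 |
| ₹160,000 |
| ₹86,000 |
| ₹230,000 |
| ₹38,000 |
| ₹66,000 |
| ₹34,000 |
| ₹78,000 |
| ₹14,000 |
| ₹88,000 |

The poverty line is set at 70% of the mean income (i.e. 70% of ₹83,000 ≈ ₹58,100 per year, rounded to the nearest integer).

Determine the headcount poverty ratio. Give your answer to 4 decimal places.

4 of the 10 workers have income below ₹58,100.
H = 4/10 = 0.4000.

0.4000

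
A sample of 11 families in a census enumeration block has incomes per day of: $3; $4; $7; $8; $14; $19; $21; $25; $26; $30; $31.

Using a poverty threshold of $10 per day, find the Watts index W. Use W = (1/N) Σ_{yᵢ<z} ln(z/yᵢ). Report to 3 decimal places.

0.245

Below the line: $3, $4, $7, $8 (q = 4 of N = 11).
ln(z/y) terms: ln(10/3) = 1.2040; ln(10/4) = 0.9163; ln(10/7) = 0.3567; ln(10/8) = 0.2231.
W = 2.700082 / 11 = 0.245.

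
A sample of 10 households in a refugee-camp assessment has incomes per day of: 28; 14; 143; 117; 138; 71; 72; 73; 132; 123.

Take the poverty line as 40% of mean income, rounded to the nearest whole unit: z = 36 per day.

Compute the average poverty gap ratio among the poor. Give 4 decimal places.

0.4167

Below the line: 14, 28 (q = 2 of N = 10).
Shortfall ratios (z−y)/z: 0.6111, 0.2222; sum = 0.833333.
The income-gap ratio divides by q (the poor only): 0.833333 / 2 = 0.4167.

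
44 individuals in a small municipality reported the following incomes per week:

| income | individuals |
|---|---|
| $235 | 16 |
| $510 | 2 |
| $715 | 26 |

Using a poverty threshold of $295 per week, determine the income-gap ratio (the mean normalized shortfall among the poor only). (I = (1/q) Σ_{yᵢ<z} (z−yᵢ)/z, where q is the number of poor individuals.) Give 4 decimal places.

Incomes under z: 16×$235 (q = 16 of N = 44).
Shortfall ratios (z−y)/z: 0.2034 (×16); sum = 3.254237.
The income-gap ratio divides by q (the poor only): 3.254237 / 16 = 0.2034.

0.2034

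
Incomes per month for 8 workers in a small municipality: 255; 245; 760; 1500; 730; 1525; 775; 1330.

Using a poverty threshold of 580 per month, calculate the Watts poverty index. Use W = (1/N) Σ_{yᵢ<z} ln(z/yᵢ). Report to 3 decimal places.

Below z: 245, 255 (q = 2 of N = 8).
Log gaps: ln(580/245) = 0.8618; ln(580/255) = 0.8218.
W = 1.683534 / 8 = 0.210.

0.210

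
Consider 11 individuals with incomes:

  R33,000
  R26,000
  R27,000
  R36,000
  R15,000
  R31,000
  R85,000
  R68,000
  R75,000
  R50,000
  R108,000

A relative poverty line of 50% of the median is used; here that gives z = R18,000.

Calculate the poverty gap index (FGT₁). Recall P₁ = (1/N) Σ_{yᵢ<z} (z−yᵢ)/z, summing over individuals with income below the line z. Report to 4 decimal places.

Poor units: R15,000 (q = 1 of N = 11).
Relative gaps: (18000−15000)/18000 = 0.1667.
Σ = 0.166667. Dividing by the full population N = 11 gives P₁ = 0.0152.

0.0152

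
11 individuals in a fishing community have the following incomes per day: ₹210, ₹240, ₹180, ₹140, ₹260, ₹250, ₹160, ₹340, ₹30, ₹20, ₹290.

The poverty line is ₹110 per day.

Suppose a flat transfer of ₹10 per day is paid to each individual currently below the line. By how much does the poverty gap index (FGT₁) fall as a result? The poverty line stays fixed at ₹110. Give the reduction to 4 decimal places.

Before: below the line — ₹20, ₹30; poverty gap index (FGT₁) = 0.140496.
After the ₹10 transfer: below the line — ₹30, ₹40; poverty gap index (FGT₁) = 0.123967.
Reduction = 0.140496 − 0.123967 = 0.0165.

0.0165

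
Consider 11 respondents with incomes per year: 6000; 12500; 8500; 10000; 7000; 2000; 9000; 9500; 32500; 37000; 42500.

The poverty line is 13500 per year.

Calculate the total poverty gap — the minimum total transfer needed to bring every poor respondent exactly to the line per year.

43500

Incomes under z: 2000, 6000, 7000, 8500, 9000, 9500, 10000, 12500 (q = 8 of N = 11).
Individual gaps: 13500−2000 = 11500; 13500−6000 = 7500; 13500−7000 = 6500; 13500−8500 = 5000; 13500−9000 = 4500; 13500−9500 = 4000; 13500−10000 = 3500; 13500−12500 = 1000.
Aggregate gap = 43500.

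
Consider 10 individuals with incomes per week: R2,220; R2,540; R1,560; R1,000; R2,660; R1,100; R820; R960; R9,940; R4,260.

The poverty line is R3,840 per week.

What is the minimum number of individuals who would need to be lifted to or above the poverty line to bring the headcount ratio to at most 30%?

8 of the 10 individuals are poor, so H = 8/10 = 0.800.
A headcount ratio of at most 30% allows at most ⌊0.30 × 10⌋ = 3 poor individuals.
So at least 8 − 3 = 5 must be lifted.

5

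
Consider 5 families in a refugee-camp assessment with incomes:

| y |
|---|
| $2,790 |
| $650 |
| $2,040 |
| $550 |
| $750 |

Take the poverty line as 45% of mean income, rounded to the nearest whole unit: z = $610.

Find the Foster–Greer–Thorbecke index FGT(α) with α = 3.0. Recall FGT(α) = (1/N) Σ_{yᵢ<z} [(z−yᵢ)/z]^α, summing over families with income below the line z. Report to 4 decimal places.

0.0002

Poor units: $550 (q = 1 of N = 5).
Gap ratios (z−y)/z: (610−550)/610 = 0.0984.
Raised to α = 3.0: 0.00095.
Sum = 0.000952; FGT(3.0) = 0.000952 / 5 = 0.0002.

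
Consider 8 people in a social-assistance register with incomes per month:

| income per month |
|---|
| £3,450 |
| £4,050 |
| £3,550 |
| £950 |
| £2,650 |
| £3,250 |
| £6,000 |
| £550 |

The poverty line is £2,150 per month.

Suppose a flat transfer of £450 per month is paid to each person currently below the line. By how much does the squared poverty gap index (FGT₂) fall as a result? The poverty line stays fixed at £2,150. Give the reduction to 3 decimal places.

0.057

Before: below the line — £550, £950; squared poverty gap index (FGT₂) = 0.10817.
After the £450 transfer: below the line — £1,000, £1,400; squared poverty gap index (FGT₂) = 0.05097.
Reduction = 0.10817 − 0.05097 = 0.057.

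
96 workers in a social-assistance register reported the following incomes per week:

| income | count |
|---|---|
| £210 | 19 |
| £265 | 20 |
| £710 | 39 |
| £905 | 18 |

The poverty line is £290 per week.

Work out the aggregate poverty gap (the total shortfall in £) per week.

Poor units: 19×£210, 20×£265 (q = 39 of N = 96).
Individual gaps: 19×(290−210) = 1520; 20×(290−265) = 500.
Aggregate gap = £2,020.

£2,020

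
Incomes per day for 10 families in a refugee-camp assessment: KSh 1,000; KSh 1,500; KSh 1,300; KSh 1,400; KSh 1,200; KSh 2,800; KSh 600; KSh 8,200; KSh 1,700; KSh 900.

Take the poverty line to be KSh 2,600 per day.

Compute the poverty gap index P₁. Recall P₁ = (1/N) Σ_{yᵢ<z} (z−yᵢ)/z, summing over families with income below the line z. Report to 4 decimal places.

0.4308

Below the line: KSh 600, KSh 900, KSh 1,000, KSh 1,200, KSh 1,300, KSh 1,400, KSh 1,500, KSh 1,700 (q = 8 of N = 10).
Gap ratios (z−y)/z: (2600−600)/2600 = 0.7692; (2600−900)/2600 = 0.6538; (2600−1000)/2600 = 0.6154; (2600−1200)/2600 = 0.5385; (2600−1300)/2600 = 0.5000; (2600−1400)/2600 = 0.4615; (2600−1500)/2600 = 0.4231; (2600−1700)/2600 = 0.3462.
Σ = 4.307692. Dividing by the full population N = 10 gives P₁ = 0.4308.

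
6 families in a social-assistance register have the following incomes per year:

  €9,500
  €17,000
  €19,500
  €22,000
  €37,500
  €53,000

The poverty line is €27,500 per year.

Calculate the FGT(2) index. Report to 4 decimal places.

Incomes under z: €9,500, €17,000, €19,500, €22,000 (q = 4 of N = 6).
Relative gaps: (27500−9500)/27500 = 0.6545; (27500−17000)/27500 = 0.3818; (27500−19500)/27500 = 0.2909; (27500−22000)/27500 = 0.2000.
Squared: 0.4284; 0.1458; 0.0846; 0.0400.
Sum = 0.698843; P₂ = 0.698843 / 6 = 0.1165.

0.1165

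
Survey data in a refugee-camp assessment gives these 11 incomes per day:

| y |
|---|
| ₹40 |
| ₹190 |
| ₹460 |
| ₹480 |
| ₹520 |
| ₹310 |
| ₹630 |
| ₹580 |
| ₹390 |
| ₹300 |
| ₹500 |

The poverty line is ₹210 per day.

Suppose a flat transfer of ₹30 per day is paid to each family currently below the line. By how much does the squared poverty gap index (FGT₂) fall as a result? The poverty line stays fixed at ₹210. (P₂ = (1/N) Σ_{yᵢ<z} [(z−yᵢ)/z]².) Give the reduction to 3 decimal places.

Before: below the line — ₹40, ₹190; squared poverty gap index (FGT₂) = 0.06040.
After the ₹30 transfer: below the line — ₹70; squared poverty gap index (FGT₂) = 0.04040.
Reduction = 0.06040 − 0.04040 = 0.020.

0.020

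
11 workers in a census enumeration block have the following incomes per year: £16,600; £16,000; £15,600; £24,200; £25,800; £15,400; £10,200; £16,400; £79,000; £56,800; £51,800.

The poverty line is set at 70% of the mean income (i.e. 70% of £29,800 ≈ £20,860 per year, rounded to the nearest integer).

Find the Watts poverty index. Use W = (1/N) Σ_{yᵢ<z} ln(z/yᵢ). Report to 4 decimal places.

Below z: £10,200, £15,400, £15,600, £16,000, £16,400, £16,600 (q = 6 of N = 11).
Log gaps: ln(20860/10200) = 0.7154; ln(20860/15400) = 0.3035; ln(20860/15600) = 0.2906; ln(20860/16000) = 0.2652; ln(20860/16400) = 0.2406; ln(20860/16600) = 0.2284.
W = 2.043702 / 11 = 0.1858.

0.1858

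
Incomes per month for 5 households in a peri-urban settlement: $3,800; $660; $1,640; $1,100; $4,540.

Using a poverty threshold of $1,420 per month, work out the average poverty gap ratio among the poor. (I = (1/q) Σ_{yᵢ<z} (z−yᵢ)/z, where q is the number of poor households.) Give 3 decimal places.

0.380

Incomes under z: $660, $1,100 (q = 2 of N = 5).
Relative gaps: 0.5352, 0.2254; sum = 0.760563.
The income-gap ratio divides by q (the poor only): 0.760563 / 2 = 0.380.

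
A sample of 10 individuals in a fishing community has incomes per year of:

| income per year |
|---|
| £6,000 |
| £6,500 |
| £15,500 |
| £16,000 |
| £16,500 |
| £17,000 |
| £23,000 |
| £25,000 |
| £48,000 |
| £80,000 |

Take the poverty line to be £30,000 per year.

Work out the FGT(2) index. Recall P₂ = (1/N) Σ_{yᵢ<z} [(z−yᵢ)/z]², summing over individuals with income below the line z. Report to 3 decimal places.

0.218

Incomes under z: £6,000, £6,500, £15,500, £16,000, £16,500, £17,000, £23,000, £25,000 (q = 8 of N = 10).
Shortfall ratios: (30000−6000)/30000 = 0.8000; (30000−6500)/30000 = 0.7833; (30000−15500)/30000 = 0.4833; (30000−16000)/30000 = 0.4667; (30000−16500)/30000 = 0.4500; (30000−17000)/30000 = 0.4333; (30000−23000)/30000 = 0.2333; (30000−25000)/30000 = 0.1667.
Squared: 0.6400; 0.6136; 0.2336; 0.2178; 0.2025; 0.1878; 0.0544; 0.0278.
Sum = 2.177500; P₂ = 2.177500 / 10 = 0.218.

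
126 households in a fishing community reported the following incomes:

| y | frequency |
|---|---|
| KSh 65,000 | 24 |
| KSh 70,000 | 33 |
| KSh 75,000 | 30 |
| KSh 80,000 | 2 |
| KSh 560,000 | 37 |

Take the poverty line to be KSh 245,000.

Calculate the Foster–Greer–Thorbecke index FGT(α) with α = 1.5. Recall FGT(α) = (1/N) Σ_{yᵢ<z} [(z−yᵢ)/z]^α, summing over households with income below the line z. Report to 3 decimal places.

0.424

Below the line: 24×KSh 65,000, 33×KSh 70,000, 30×KSh 75,000, 2×KSh 80,000 (q = 89 of N = 126).
Relative gaps: (245000−65000)/245000 = 0.7347 (×24); (245000−70000)/245000 = 0.7143 (×33); (245000−75000)/245000 = 0.6939 (×30); (245000−80000)/245000 = 0.6735 (×2).
Raised to α = 1.5: 0.62974 (×24); 0.60368 (×33); 0.57800 (×30); 0.55268 (×2).
Sum = 53.480420; FGT(1.5) = 53.480420 / 126 = 0.424.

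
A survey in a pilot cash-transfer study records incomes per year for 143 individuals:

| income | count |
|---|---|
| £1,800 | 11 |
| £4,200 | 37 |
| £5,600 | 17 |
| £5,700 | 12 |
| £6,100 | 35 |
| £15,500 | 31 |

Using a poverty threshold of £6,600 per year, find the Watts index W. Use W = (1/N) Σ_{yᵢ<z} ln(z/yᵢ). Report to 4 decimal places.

Below z: 11×£1,800, 37×£4,200, 17×£5,600, 12×£5,700, 35×£6,100 (q = 112 of N = 143).
ln(z/y) terms: ln(6600/1800) = 1.2993 (×11); ln(6600/4200) = 0.4520 (×37); ln(6600/5600) = 0.1643 (×17); ln(6600/5700) = 0.1466 (×12); ln(6600/6100) = 0.0788 (×35).
W = 38.325287 / 143 = 0.2680.

0.2680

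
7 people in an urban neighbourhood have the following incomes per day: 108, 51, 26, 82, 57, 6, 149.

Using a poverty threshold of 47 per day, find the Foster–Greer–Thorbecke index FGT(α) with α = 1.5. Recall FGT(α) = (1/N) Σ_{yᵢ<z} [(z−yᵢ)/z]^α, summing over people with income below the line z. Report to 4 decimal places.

0.1591

Below the line: 6, 26 (q = 2 of N = 7).
Normalized shortfalls: (47−6)/47 = 0.8723; (47−26)/47 = 0.4468.
Raised to α = 1.5: 0.81476; 0.29866.
Sum = 1.113422; FGT(1.5) = 1.113422 / 7 = 0.1591.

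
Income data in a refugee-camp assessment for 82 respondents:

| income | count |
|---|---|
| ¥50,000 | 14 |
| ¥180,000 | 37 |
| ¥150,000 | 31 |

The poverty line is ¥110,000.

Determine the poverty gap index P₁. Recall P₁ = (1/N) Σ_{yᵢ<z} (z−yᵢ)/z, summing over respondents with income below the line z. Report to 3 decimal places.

Below z: 14×¥50,000 (q = 14 of N = 82).
Relative gaps: (110000−50000)/110000 = 0.5455 (×14).
Σ = 7.636364. Dividing by the full population N = 82 gives P₁ = 0.093.

0.093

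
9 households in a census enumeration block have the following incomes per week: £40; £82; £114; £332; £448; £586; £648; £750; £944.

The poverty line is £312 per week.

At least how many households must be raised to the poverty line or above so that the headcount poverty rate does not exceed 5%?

Currently q = 3 of N = 9 are below the line (H = 0.333).
A headcount ratio of at most 5% allows at most ⌊0.05 × 9⌋ = 0 poor households.
So at least 3 − 0 = 3 must be lifted.

3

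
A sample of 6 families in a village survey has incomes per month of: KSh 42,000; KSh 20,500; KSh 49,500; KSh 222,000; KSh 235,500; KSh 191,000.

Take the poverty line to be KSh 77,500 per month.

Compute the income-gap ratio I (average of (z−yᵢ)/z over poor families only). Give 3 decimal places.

0.518

Below z: KSh 20,500, KSh 42,000, KSh 49,500 (q = 3 of N = 6).
Shortfall ratios (z−y)/z: 0.7355, 0.4581, 0.3613; sum = 1.554839.
I averages over the q = 3 poor units only: 1.554839 / 3 = 0.518.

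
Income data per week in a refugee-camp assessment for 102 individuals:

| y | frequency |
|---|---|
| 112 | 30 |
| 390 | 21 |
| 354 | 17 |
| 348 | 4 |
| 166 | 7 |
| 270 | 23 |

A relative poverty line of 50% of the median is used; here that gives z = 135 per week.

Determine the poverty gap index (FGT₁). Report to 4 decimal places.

Below z: 30×112 (q = 30 of N = 102).
Relative gaps: (135−112)/135 = 0.1704 (×30).
Sum of shortfalls = 5.111111; P₁ averages over all N: 5.111111 / 102 = 0.0501.

0.0501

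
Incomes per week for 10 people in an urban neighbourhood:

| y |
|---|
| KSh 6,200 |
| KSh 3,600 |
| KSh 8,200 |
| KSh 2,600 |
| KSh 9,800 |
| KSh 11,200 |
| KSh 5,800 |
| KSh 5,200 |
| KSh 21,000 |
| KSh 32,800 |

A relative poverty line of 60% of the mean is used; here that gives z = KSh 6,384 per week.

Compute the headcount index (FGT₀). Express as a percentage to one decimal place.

5 of the 10 people have income below KSh 6,384.
H = 5/10 = 50.0%.

50.0%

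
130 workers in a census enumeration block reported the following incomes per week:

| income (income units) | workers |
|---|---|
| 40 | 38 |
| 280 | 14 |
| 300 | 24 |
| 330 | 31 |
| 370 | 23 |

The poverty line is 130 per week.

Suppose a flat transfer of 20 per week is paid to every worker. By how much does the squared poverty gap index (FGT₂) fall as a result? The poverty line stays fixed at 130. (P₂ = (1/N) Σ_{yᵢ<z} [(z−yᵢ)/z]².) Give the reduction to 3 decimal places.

0.055

Before: below the line — 38×40; squared poverty gap index (FGT₂) = 0.14010.
After the 20 transfer: below the line — 38×60; squared poverty gap index (FGT₂) = 0.08475.
Reduction = 0.14010 − 0.08475 = 0.055.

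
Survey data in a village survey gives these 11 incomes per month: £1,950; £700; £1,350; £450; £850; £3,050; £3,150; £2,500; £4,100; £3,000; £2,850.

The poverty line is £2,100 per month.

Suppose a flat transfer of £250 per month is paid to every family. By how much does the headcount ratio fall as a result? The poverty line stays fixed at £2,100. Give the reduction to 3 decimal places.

Before: below the line — £450, £700, £850, £1,350, £1,950; headcount ratio = 0.45455.
After the £250 transfer: below the line — £700, £950, £1,100, £1,600; headcount ratio = 0.36364.
Reduction = 0.45455 − 0.36364 = 0.091.

0.091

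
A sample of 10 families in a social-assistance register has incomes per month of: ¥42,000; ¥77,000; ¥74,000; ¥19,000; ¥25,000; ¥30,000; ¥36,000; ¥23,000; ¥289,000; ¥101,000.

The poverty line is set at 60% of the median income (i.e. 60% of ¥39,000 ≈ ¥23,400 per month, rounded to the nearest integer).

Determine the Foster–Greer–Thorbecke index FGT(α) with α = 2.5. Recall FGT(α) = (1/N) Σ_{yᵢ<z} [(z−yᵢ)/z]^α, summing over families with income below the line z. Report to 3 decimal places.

Poor units: ¥19,000, ¥23,000 (q = 2 of N = 10).
Gap ratios (z−y)/z: (23400−19000)/23400 = 0.1880; (23400−23000)/23400 = 0.0171.
Raised to α = 2.5: 0.01533; 0.00004.
Sum = 0.015370; FGT(2.5) = 0.015370 / 10 = 0.002.

0.002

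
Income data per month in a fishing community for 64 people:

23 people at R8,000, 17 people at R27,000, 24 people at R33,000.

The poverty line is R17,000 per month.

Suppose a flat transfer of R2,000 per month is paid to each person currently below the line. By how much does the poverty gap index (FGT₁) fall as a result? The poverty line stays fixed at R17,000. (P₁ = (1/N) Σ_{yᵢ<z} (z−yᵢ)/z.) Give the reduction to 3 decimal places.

0.042

Before: below the line — 23×R8,000; poverty gap index (FGT₁) = 0.19026.
After the R2,000 transfer: below the line — 23×R10,000; poverty gap index (FGT₁) = 0.14798.
Reduction = 0.19026 − 0.14798 = 0.042.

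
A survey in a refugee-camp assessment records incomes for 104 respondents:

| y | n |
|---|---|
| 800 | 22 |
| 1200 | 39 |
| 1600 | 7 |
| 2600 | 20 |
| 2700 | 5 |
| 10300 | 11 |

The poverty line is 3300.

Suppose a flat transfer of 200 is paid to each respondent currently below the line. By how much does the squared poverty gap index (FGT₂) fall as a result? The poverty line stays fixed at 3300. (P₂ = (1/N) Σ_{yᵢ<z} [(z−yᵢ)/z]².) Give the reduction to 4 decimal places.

Before: below the line — 22×800, 39×1200, 7×1600, 20×2600, 5×2700; squared poverty gap index (FGT₂) = 0.301370.
After the 200 transfer: below the line — 22×1000, 39×1400, 7×1800, 20×2800, 5×2900; squared poverty gap index (FGT₂) = 0.246097.
Reduction = 0.301370 − 0.246097 = 0.0553.

0.0553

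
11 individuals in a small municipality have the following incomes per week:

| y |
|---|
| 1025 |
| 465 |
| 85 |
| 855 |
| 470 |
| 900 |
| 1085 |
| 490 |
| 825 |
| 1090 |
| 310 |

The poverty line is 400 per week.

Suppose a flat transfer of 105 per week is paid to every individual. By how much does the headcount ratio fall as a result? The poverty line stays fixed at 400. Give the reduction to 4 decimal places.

Before: below the line — 85, 310; headcount ratio = 0.181818.
After the 105 transfer: below the line — 190; headcount ratio = 0.090909.
Reduction = 0.181818 − 0.090909 = 0.0909.

0.0909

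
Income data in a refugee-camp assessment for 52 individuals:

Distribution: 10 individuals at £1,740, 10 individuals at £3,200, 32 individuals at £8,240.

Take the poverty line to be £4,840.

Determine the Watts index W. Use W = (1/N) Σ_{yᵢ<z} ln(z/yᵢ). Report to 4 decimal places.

Poor units: 10×£1,740, 10×£3,200 (q = 20 of N = 52).
Log shortfalls: ln(4840/1740) = 1.0230 (×10); ln(4840/3200) = 0.4138 (×10).
W = 14.367935 / 52 = 0.2763.

0.2763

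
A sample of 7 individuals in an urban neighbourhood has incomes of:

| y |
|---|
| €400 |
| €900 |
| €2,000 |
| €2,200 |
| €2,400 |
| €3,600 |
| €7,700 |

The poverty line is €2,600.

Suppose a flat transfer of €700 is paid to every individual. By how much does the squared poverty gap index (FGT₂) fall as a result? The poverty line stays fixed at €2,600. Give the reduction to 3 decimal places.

0.107

Before: below the line — €400, €900, €2,000, €2,200, €2,400; squared poverty gap index (FGT₂) = 0.17519.
After the €700 transfer: below the line — €1,100, €1,600; squared poverty gap index (FGT₂) = 0.06868.
Reduction = 0.17519 − 0.06868 = 0.107.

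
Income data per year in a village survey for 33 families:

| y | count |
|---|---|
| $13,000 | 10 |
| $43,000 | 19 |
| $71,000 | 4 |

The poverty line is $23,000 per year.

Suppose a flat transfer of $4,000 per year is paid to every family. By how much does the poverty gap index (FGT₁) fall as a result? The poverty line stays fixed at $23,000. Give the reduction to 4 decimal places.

Before: below the line — 10×$13,000; poverty gap index (FGT₁) = 0.131752.
After the $4,000 transfer: below the line — 10×$17,000; poverty gap index (FGT₁) = 0.079051.
Reduction = 0.131752 − 0.079051 = 0.0527.

0.0527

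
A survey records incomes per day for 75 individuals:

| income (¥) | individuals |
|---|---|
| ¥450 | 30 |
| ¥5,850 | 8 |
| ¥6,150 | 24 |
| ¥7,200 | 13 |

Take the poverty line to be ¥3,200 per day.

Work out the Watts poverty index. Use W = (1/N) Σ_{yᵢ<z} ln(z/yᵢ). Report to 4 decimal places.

0.7847

Below the line: 30×¥450 (q = 30 of N = 75).
Log shortfalls: ln(3200/450) = 1.9617 (×30).
W = 58.849755 / 75 = 0.7847.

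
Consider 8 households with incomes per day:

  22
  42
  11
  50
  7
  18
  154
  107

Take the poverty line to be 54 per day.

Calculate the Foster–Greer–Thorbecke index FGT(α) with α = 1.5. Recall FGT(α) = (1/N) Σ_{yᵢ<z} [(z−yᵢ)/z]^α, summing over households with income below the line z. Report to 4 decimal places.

0.3310

Incomes under z: 7, 11, 18, 22, 42, 50 (q = 6 of N = 8).
Gap ratios (z−y)/z: (54−7)/54 = 0.8704; (54−11)/54 = 0.7963; (54−18)/54 = 0.6667; (54−22)/54 = 0.5926; (54−42)/54 = 0.2222; (54−50)/54 = 0.0741.
Raised to α = 1.5: 0.81200; 0.71058; 0.54433; 0.45618; 0.10476; 0.02016.
Sum = 2.648005; FGT(1.5) = 2.648005 / 8 = 0.3310.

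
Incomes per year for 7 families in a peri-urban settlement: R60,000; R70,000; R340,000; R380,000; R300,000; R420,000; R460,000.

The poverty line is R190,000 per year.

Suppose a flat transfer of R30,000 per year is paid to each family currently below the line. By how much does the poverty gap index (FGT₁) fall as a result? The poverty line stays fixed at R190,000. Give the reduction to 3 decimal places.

0.045

Before: below the line — R60,000, R70,000; poverty gap index (FGT₁) = 0.18797.
After the R30,000 transfer: below the line — R90,000, R100,000; poverty gap index (FGT₁) = 0.14286.
Reduction = 0.18797 − 0.14286 = 0.045.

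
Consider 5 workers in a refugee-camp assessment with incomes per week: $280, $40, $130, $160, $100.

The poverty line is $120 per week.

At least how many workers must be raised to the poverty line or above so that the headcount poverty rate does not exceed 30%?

1

Currently q = 2 of N = 5 are below the line (H = 0.400).
A headcount ratio of at most 30% allows at most ⌊0.30 × 5⌋ = 1 poor workers.
So at least 2 − 1 = 1 must be lifted.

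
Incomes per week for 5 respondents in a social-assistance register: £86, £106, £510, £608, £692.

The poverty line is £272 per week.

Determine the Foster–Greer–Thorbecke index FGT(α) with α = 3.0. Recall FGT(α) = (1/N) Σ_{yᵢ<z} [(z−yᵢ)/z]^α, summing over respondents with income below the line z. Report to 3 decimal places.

0.109

Below the line: £86, £106 (q = 2 of N = 5).
Shortfall ratios: (272−86)/272 = 0.6838; (272−106)/272 = 0.6103.
Raised to α = 3.0: 0.31977; 0.22731.
Sum = 0.547075; FGT(3.0) = 0.547075 / 5 = 0.109.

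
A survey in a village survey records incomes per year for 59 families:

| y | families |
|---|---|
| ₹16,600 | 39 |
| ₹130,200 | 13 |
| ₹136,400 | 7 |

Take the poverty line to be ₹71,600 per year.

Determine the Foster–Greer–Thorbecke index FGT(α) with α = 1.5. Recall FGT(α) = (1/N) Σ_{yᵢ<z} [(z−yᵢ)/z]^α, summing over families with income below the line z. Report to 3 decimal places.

Poor units: 39×₹16,600 (q = 39 of N = 59).
Normalized shortfalls: (71600−16600)/71600 = 0.7682 (×39).
Raised to α = 1.5: 0.67325 (×39).
Sum = 26.256637; FGT(1.5) = 26.256637 / 59 = 0.445.

0.445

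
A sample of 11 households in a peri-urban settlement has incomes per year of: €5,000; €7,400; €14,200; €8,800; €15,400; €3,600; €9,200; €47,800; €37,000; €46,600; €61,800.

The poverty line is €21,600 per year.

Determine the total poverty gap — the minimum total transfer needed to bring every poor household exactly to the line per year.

Poor units: €3,600, €5,000, €7,400, €8,800, €9,200, €14,200, €15,400 (q = 7 of N = 11).
Individual gaps: 21600−3600 = 18000; 21600−5000 = 16600; 21600−7400 = 14200; 21600−8800 = 12800; 21600−9200 = 12400; 21600−14200 = 7400; 21600−15400 = 6200.
Aggregate gap = €87,600.

€87,600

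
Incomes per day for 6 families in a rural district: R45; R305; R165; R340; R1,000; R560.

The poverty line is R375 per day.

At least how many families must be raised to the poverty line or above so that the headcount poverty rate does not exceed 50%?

1

4 of the 6 families are poor, so H = 4/6 = 0.667.
A headcount ratio of at most 50% allows at most ⌊0.50 × 6⌋ = 3 poor families.
So at least 4 − 3 = 1 must be lifted.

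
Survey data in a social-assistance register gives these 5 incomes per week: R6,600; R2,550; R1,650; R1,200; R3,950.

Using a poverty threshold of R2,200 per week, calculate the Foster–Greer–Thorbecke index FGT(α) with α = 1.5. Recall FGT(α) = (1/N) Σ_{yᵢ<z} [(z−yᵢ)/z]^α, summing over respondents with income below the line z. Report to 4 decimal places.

0.0863

Below z: R1,200, R1,650 (q = 2 of N = 5).
Shortfall ratios: (2200−1200)/2200 = 0.4545; (2200−1650)/2200 = 0.2500.
Raised to α = 1.5: 0.30645; 0.12500.
Sum = 0.431454; FGT(1.5) = 0.431454 / 5 = 0.0863.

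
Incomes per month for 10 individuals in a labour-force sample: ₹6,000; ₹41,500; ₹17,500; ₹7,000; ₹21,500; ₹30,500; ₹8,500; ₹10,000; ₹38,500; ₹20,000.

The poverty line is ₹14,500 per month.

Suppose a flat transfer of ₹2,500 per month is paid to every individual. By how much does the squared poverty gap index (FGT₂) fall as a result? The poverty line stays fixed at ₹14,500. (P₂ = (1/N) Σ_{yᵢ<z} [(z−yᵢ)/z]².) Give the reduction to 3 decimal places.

Before: below the line — ₹6,000, ₹7,000, ₹8,500, ₹10,000; squared poverty gap index (FGT₂) = 0.08787.
After the ₹2,500 transfer: below the line — ₹8,500, ₹9,500, ₹11,000, ₹12,500; squared poverty gap index (FGT₂) = 0.03674.
Reduction = 0.08787 − 0.03674 = 0.051.

0.051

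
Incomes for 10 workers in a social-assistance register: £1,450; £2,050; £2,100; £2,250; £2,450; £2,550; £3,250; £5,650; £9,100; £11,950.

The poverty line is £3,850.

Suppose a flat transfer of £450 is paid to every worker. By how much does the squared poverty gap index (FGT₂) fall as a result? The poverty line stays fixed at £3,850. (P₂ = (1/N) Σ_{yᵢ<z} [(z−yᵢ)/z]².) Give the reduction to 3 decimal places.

0.056

Before: below the line — £1,450, £2,050, £2,100, £2,250, £2,450, £2,550, £3,250; squared poverty gap index (FGT₂) = 0.12570.
After the £450 transfer: below the line — £1,900, £2,500, £2,550, £2,700, £2,900, £3,000, £3,700; squared poverty gap index (FGT₂) = 0.06939.
Reduction = 0.12570 − 0.06939 = 0.056.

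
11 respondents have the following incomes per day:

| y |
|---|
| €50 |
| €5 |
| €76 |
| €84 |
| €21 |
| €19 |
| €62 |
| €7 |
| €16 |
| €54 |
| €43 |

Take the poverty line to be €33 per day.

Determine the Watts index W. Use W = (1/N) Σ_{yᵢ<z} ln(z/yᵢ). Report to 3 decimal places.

Below z: €5, €7, €16, €19, €21 (q = 5 of N = 11).
Log shortfalls: ln(33/5) = 1.8871; ln(33/7) = 1.5506; ln(33/16) = 0.7239; ln(33/19) = 0.5521; ln(33/21) = 0.4520.
W = 5.165640 / 11 = 0.470.

0.470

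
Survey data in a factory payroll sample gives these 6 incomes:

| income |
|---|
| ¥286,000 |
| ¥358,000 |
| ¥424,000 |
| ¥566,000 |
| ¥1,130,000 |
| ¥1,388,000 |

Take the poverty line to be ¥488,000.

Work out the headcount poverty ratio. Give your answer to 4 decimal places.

0.5000

3 of the 6 people have income below ¥488,000.
H = 3/6 = 0.5000.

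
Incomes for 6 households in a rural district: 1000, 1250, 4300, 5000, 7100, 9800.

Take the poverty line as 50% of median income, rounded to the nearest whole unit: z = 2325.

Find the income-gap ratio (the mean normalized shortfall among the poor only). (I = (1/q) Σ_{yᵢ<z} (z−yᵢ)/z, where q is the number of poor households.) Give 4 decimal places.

0.5161

Poor units: 1000, 1250 (q = 2 of N = 6).
Shortfall ratios (z−y)/z: 0.5699, 0.4624; sum = 1.032258.
The income-gap ratio divides by q (the poor only): 1.032258 / 2 = 0.5161.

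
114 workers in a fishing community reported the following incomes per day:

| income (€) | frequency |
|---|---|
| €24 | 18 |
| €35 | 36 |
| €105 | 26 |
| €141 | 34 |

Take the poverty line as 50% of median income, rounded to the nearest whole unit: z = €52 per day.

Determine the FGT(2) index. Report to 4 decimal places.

0.0795

Poor units: 18×€24, 36×€35 (q = 54 of N = 114).
Shortfall ratios: (52−24)/52 = 0.5385 (×18); (52−35)/52 = 0.3269 (×36).
Squared: 0.2899 (×18); 0.1069 (×36).
Sum = 9.066568; P₂ = 9.066568 / 114 = 0.0795.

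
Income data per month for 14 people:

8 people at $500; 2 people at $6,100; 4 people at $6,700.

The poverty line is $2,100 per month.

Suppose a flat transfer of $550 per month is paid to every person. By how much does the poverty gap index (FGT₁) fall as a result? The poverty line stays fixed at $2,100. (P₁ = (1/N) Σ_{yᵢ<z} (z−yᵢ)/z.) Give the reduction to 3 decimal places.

0.150

Before: below the line — 8×$500; poverty gap index (FGT₁) = 0.43537.
After the $550 transfer: below the line — 8×$1,050; poverty gap index (FGT₁) = 0.28571.
Reduction = 0.43537 − 0.28571 = 0.150.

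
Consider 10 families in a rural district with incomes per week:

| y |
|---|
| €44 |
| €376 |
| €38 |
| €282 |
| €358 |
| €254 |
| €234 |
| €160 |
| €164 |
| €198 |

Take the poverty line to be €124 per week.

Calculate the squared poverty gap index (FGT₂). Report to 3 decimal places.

Below the line: €38, €44 (q = 2 of N = 10).
Gap ratios (z−y)/z: (124−38)/124 = 0.6935; (124−44)/124 = 0.6452.
Squared: 0.4810; 0.4162.
Sum = 0.897242; P₂ = 0.897242 / 10 = 0.090.

0.090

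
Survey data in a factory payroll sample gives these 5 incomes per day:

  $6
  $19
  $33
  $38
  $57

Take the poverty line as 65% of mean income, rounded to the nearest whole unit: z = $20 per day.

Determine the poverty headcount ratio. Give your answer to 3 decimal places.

2 of the 5 individuals have income below $20.
H = 2/5 = 0.400.

0.400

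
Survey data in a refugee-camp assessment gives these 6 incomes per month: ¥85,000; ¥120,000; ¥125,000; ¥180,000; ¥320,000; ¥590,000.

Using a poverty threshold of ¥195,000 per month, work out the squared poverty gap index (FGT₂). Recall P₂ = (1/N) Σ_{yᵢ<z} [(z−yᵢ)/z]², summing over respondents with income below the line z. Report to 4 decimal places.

0.1002

Poor units: ¥85,000, ¥120,000, ¥125,000, ¥180,000 (q = 4 of N = 6).
Normalized shortfalls: (195000−85000)/195000 = 0.5641; (195000−120000)/195000 = 0.3846; (195000−125000)/195000 = 0.3590; (195000−180000)/195000 = 0.0769.
Squared: 0.3182; 0.1479; 0.1289; 0.0059.
Sum = 0.600920; P₂ = 0.600920 / 6 = 0.1002.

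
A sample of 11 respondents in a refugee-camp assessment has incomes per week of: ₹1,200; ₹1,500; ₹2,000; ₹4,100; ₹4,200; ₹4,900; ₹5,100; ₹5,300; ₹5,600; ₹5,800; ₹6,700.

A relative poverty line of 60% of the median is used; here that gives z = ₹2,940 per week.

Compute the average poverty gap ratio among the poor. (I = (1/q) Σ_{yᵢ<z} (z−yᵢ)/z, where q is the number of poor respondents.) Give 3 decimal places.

0.467

Below z: ₹1,200, ₹1,500, ₹2,000 (q = 3 of N = 11).
Relative gaps: 0.5918, 0.4898, 0.3197; sum = 1.401361.
The income-gap ratio divides by q (the poor only): 1.401361 / 3 = 0.467.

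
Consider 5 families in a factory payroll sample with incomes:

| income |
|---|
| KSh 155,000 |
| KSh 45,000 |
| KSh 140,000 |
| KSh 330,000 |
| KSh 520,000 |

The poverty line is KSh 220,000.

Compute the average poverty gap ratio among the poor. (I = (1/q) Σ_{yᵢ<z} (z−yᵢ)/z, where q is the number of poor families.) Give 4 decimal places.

Poor units: KSh 45,000, KSh 140,000, KSh 155,000 (q = 3 of N = 5).
Relative gaps: 0.7955, 0.3636, 0.2955; sum = 1.454545.
I averages over the q = 3 poor units only: 1.454545 / 3 = 0.4848.

0.4848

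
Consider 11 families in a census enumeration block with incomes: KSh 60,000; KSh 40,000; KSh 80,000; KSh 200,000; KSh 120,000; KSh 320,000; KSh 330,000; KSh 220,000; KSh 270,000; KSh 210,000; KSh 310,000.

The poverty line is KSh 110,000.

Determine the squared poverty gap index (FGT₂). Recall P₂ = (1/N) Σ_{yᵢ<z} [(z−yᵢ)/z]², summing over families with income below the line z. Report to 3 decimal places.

0.062

Below the line: KSh 40,000, KSh 60,000, KSh 80,000 (q = 3 of N = 11).
Normalized shortfalls: (110000−40000)/110000 = 0.6364; (110000−60000)/110000 = 0.4545; (110000−80000)/110000 = 0.2727.
Squared: 0.4050; 0.2066; 0.0744.
Sum = 0.685950; P₂ = 0.685950 / 11 = 0.062.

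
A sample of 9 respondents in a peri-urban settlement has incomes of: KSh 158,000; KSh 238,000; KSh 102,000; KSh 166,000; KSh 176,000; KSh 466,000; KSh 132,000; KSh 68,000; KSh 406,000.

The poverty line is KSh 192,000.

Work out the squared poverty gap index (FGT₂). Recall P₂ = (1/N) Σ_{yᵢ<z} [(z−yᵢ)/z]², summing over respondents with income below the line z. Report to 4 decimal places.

0.0879

Below the line: KSh 68,000, KSh 102,000, KSh 132,000, KSh 158,000, KSh 166,000, KSh 176,000 (q = 6 of N = 9).
Gap ratios (z−y)/z: (192000−68000)/192000 = 0.6458; (192000−102000)/192000 = 0.4688; (192000−132000)/192000 = 0.3125; (192000−158000)/192000 = 0.1771; (192000−166000)/192000 = 0.1354; (192000−176000)/192000 = 0.0833.
Squared: 0.4171; 0.2197; 0.0977; 0.0314; 0.0183; 0.0069.
Sum = 0.791124; P₂ = 0.791124 / 9 = 0.0879.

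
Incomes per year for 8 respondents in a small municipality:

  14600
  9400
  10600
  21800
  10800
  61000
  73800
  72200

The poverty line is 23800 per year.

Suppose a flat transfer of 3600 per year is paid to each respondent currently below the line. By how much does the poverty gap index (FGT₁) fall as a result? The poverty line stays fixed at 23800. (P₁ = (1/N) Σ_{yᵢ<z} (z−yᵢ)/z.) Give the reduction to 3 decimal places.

0.086

Before: below the line — 9400, 10600, 10800, 14600, 21800; poverty gap index (FGT₁) = 0.27206.
After the 3600 transfer: below the line — 13000, 14200, 14400, 18200; poverty gap index (FGT₁) = 0.18592.
Reduction = 0.27206 − 0.18592 = 0.086.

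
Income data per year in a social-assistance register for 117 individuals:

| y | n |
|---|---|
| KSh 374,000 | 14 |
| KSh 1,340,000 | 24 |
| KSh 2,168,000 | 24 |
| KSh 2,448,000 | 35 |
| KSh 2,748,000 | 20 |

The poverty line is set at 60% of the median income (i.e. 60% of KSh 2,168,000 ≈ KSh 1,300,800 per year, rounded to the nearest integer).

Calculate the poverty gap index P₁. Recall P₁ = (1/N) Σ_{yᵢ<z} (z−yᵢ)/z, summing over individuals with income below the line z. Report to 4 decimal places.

Incomes under z: 14×KSh 374,000 (q = 14 of N = 117).
Normalized shortfalls: (1300800−374000)/1300800 = 0.7125 (×14).
Σ = 9.974785. Dividing by the full population N = 117 gives P₁ = 0.0853.

0.0853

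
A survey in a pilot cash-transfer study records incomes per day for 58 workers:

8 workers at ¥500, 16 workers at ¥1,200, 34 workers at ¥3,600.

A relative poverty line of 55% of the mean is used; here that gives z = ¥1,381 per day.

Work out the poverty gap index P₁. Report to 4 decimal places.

Poor units: 8×¥500, 16×¥1,200 (q = 24 of N = 58).
Normalized shortfalls: (1381−500)/1381 = 0.6379 (×8); (1381−1200)/1381 = 0.1311 (×16).
Σ = 7.200579. Dividing by the full population N = 58 gives P₁ = 0.1241.

0.1241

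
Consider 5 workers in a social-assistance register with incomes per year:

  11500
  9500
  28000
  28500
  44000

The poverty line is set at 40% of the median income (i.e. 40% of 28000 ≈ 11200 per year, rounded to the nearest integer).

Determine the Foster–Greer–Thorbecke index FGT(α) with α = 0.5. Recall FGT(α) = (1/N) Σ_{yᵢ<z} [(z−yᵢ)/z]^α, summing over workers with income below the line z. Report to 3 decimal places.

0.078

Below the line: 9500 (q = 1 of N = 5).
Shortfall ratios: (11200−9500)/11200 = 0.1518.
Raised to α = 0.5: 0.38960.
Sum = 0.389597; FGT(0.5) = 0.389597 / 5 = 0.078.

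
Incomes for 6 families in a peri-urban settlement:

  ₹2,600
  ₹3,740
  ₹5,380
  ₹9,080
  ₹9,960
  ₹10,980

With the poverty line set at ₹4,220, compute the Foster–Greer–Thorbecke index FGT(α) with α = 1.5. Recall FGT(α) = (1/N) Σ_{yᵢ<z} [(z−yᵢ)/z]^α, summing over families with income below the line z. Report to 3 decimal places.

0.046

Incomes under z: ₹2,600, ₹3,740 (q = 2 of N = 6).
Shortfall ratios: (4220−2600)/4220 = 0.3839; (4220−3740)/4220 = 0.1137.
Raised to α = 1.5: 0.23785; 0.03836.
Sum = 0.276212; FGT(1.5) = 0.276212 / 6 = 0.046.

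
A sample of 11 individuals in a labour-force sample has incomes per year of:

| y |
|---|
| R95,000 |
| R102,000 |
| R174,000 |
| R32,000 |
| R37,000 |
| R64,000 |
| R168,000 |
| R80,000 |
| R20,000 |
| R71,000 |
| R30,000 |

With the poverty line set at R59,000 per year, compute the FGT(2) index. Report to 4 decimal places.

Incomes under z: R20,000, R30,000, R32,000, R37,000 (q = 4 of N = 11).
Normalized shortfalls: (59000−20000)/59000 = 0.6610; (59000−30000)/59000 = 0.4915; (59000−32000)/59000 = 0.4576; (59000−37000)/59000 = 0.3729.
Squared: 0.4369; 0.2416; 0.2094; 0.1390.
Sum = 1.027004; P₂ = 1.027004 / 11 = 0.0934.

0.0934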